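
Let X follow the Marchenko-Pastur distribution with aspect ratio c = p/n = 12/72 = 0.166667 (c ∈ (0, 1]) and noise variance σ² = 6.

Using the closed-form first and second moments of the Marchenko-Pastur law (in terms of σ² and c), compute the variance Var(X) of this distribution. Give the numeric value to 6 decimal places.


Recall the MP moments m_1 = E[X] = σ² and m_2 = E[X²] = σ⁴ (1 + c).
m_1 = E[X] = σ² = 6, so m_1² = 36.
m_2 = E[X²] = σ⁴ (1 + c) = 36 · (1 + 0.166667) = 36 · 1.166667 = 42.000000.
(Note m_2 − m_1² simplifies to c · σ⁴ = 0.166667 · 36.)

Var(X) = m_2 − m_1² = 42.000000 − 36 = 6.000000.


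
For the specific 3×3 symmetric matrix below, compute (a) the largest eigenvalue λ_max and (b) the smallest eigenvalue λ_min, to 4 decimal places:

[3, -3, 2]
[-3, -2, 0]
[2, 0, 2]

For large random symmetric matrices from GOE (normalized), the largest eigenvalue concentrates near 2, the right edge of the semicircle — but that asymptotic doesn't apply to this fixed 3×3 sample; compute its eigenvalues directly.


Since M is real symmetric, all three eigenvalues are real; they are the roots of det(λI − M) = λ³ − (tr M) λ² + s λ − det M, where s is the sum of the principal 2×2 minors.
tr M = 3 + (-2) + 2 = 3.
s = (3·(-2) − (-3)²) + (3·2 − 2²) + ((-2)·2 − 0²) = -15 + 2 + (-4) = -17.
det M (expand along row 1) = 3·(-4) − (-3)·(-6) + 2·4 = -22.
Characteristic polynomial: λ³ − 3λ² − 17λ + 22 = 0.
Substitute λ = y + (tr M)/3 = y + 1.000000 to remove the quadratic term: y³ + p·y + q = 0 with p = s − (tr M)²/3 = -20.000000 and q = −2(tr M)³/27 + (tr M)·s/3 − det M = 3.000000.
Three real roots ⇒ use the trigonometric (Viète) form: r = 2√(−p/3) = 5.163978, φ = arccos(3q/(p·r)) = arccos(-0.087142) = 1.658049 rad.
y_k = r·cos(φ/3 − 2πk/3) for k = 0, 1, 2 gives y = 4.395160, 0.150169, -4.545329.
λ_k = y_k + 1.000000 gives λ = 5.3952, 1.1502, -3.5453 (check: the sum is 3.0000 = tr M).

Hence λ_max = 5.3952 and λ_min = -3.5453.


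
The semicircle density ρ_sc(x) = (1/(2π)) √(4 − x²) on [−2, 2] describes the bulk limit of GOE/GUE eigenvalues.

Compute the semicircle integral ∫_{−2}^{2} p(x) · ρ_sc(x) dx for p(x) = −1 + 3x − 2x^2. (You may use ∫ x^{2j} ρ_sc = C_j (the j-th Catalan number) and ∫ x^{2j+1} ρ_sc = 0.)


Write p(x) = Σ a_i x^i, split into monomials and integrate each against ρ_sc separately.
Using ∫ x^{2j} ρ_sc = C_j = (1/(j+1)) C(2j, j) (Catalan numbers) and ∫ x^{2j+1} ρ_sc = 0 (odd monomials vanish by symmetry):
  i = 0 (even): a_0 · C_{0} = -1 · 1 = -1
  i = 1 (odd): ∫ x^1 ρ_sc = 0 (vanishes)
  i = 2 (even): a_2 · C_{1} = -2 · 1 = -2

Summing the contributions: ∫_{−2}^{2} p(x) ρ_sc(x) dx = (-1) + (-2) = -3.


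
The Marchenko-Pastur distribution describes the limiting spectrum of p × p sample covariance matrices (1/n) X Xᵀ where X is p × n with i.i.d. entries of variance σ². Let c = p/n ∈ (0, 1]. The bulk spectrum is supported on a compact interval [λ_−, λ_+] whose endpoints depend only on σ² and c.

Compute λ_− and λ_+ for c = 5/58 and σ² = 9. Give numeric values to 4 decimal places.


c = 5/58 = 0.086207; √c = 0.293610.
λ_− = σ² (1 − √c)² = 9 · (1 − 0.293610)² = 9 · (0.706390)² = 4.490880.
λ_+ = σ² (1 + √c)² = 9 · (1 + 0.293610)² = 9 · (1.293610)² = 15.060844.

Rounded to 4 decimal places: λ_− ≈ 4.4909, λ_+ ≈ 15.0608.


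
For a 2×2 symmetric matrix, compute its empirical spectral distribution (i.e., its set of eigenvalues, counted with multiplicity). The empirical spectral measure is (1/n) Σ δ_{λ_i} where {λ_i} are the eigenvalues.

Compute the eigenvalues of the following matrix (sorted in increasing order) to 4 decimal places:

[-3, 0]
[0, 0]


Since M is real symmetric, both eigenvalues are real; they are the roots of det(λI − M) = λ² − (tr M) λ + det M.
tr M = -3 + 0 = -3.
det M = (-3)·0 − 0² = 0 − 0 = 0.
Characteristic polynomial: λ² + 3λ = 0.
Discriminant Δ = (tr M)² − 4·det M = 9 − 0 = 9; √Δ = 3.000000.
λ = (tr M ± √Δ)/2 = (-3 ± 3.000000)/2, giving (tr M − √Δ)/2 = -3.0000 and (tr M + √Δ)/2 = 0.0000.

Eigenvalues sorted in increasing order: [-3.0000, 0.0000].


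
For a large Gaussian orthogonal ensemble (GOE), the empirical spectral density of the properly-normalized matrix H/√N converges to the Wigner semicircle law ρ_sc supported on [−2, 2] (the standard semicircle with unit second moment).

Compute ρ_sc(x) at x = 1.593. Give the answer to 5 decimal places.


ρ_sc(x) = (1/(2π)) √(4 − x²). With x = 1.593:
  4 − x² = 4 − (1.593)² = 4 − 2.537649 = 1.462351.
  √(4 − x²) = 1.209277.
  1/(2π) = 0.159155.
  ρ_sc(1.593) = 0.159155 · 1.209277 = 0.192462.

Rounded to 5 decimal places: ρ_sc(1.593) ≈ 0.19246.


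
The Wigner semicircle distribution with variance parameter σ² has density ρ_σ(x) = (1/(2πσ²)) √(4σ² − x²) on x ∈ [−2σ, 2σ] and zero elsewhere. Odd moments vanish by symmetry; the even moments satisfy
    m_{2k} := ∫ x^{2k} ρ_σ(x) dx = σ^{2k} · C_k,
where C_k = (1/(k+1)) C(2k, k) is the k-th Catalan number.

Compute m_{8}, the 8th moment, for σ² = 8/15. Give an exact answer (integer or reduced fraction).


By the scaled semicircle moment identity, m_{2k} = σ^{2k} · C_k with k = 4.
C_4 = (1/(k+1)) · C(2k, k) = (1/5) · C(8, 4) = (1/5) · 70 = 14.
σ^{2k} = (σ²)^k = (8/15)^4 = 4096/50625.

Therefore m_{8} = σ^{8} · C_4 = (4096/50625) · 14 = 57344/50625.


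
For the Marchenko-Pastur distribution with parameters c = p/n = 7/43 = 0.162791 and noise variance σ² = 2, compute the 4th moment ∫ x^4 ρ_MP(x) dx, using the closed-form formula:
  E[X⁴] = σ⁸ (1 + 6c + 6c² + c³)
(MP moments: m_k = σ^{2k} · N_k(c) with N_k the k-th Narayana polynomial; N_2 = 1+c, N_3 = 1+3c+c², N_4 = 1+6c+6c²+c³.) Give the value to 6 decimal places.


E[X⁴] = σ⁸ (1 + 6c + 6c² + c³) (fourth MP moment). With σ² = 2 (so σ⁸ = 16) and c = 7/43 = 0.162791: E[X⁴] = 16 · (1 + 6·0.162791 + 6·(0.162791)² + (0.162791)³) = 16 · 2.140063.

So E[X^4] = 34.241010.


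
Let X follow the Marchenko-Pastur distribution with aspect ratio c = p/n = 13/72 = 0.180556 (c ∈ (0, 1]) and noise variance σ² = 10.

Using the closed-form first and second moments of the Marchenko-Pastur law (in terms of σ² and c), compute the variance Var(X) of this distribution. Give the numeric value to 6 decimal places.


Recall the MP moments m_1 = E[X] = σ² and m_2 = E[X²] = σ⁴ (1 + c).
m_1 = E[X] = σ² = 10, so m_1² = 100.
m_2 = E[X²] = σ⁴ (1 + c) = 100 · (1 + 0.180556) = 100 · 1.180556 = 118.055556.
(Note m_2 − m_1² simplifies to c · σ⁴ = 0.180556 · 100.)

Var(X) = m_2 − m_1² = 118.055556 − 100 = 18.055556.


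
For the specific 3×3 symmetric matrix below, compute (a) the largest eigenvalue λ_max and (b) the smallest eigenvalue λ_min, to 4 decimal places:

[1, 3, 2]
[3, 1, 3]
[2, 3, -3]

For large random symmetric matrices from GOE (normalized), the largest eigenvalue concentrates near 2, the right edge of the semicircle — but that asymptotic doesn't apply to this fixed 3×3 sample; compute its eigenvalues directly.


Since M is real symmetric, all three eigenvalues are real; they are the roots of det(λI − M) = λ³ − (tr M) λ² + s λ − det M, where s is the sum of the principal 2×2 minors.
tr M = 1 + 1 + (-3) = -1.
s = (1·1 − 3²) + (1·(-3) − 2²) + (1·(-3) − 3²) = -8 + (-7) + (-12) = -27.
det M (expand along row 1) = 1·(-12) − 3·(-15) + 2·7 = 47.
Characteristic polynomial: λ³ + λ² − 27λ − 47 = 0.
Substitute λ = y + (tr M)/3 = y − 0.333333 to remove the quadratic term: y³ + p·y + q = 0 with p = s − (tr M)²/3 = -27.333333 and q = −2(tr M)³/27 + (tr M)·s/3 − det M = -37.925926.
Three real roots ⇒ use the trigonometric (Viète) form: r = 2√(−p/3) = 6.036923, φ = arccos(3q/(p·r)) = arccos(0.689524) = 0.809965 rad.
y_k = r·cos(φ/3 − 2πk/3) for k = 0, 1, 2 gives y = 5.818230, -1.514667, -4.303563.
λ_k = y_k − 0.333333 gives λ = 5.4849, -1.8480, -4.6369 (check: the sum is -1.0000 = tr M).

Hence λ_max = 5.4849 and λ_min = -4.6369.


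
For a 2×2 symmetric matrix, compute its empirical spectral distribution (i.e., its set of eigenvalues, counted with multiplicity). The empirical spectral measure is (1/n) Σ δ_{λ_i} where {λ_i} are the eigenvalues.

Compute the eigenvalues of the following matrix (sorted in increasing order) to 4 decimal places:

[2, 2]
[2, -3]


Since M is real symmetric, both eigenvalues are real; they are the roots of det(λI − M) = λ² − (tr M) λ + det M.
tr M = 2 + (-3) = -1.
det M = 2·(-3) − 2² = -6 − 4 = -10.
Characteristic polynomial: λ² + λ − 10 = 0.
Discriminant Δ = (tr M)² − 4·det M = 1 − (-40) = 41; √Δ = 6.403124.
λ = (tr M ± √Δ)/2 = (-1 ± 6.403124)/2, giving (tr M − √Δ)/2 = -3.7016 and (tr M + √Δ)/2 = 2.7016.

Eigenvalues sorted in increasing order: [-3.7016, 2.7016].


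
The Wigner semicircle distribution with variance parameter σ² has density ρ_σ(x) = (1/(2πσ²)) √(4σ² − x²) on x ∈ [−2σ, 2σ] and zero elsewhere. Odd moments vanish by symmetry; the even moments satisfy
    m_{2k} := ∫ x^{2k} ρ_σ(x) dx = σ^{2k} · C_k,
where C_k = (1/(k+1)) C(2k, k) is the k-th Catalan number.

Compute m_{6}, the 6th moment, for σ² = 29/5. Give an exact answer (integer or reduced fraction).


By the scaled semicircle moment identity, m_{2k} = σ^{2k} · C_k with k = 3.
C_3 = (1/(k+1)) · C(2k, k) = (1/4) · C(6, 3) = (1/4) · 20 = 5.
σ^{2k} = (σ²)^k = (29/5)^3 = 24389/125.

Therefore m_{6} = σ^{6} · C_3 = (24389/125) · 5 = 24389/25.


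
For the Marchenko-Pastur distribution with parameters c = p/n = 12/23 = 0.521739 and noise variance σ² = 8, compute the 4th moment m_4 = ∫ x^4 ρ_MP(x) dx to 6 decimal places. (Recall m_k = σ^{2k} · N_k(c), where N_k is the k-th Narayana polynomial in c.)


E[X⁴] = σ⁸ (1 + 6c + 6c² + c³) (fourth MP moment). With σ² = 8 (so σ⁸ = 4096) and c = 12/23 = 0.521739: E[X⁴] = 4096 · (1 + 6·0.521739 + 6·(0.521739)² + (0.521739)³) = 4096 · 5.905729.

So E[X^4] = 24189.864387.


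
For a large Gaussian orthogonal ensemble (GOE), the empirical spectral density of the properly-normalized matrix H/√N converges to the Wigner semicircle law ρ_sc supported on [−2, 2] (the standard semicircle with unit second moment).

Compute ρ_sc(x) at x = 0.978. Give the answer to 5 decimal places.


ρ_sc(x) = (1/(2π)) √(4 − x²). With x = 0.978:
  4 − x² = 4 − (0.978)² = 4 − 0.956484 = 3.043516.
  √(4 − x²) = 1.744568.
  1/(2π) = 0.159155.
  ρ_sc(0.978) = 0.159155 · 1.744568 = 0.277657.

Rounded to 5 decimal places: ρ_sc(0.978) ≈ 0.27766.


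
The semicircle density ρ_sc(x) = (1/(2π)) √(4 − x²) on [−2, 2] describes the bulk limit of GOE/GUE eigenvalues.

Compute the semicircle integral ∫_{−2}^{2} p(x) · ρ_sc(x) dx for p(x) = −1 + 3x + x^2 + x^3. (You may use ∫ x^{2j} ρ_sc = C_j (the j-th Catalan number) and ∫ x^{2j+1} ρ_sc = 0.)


Write p(x) = Σ a_i x^i, split into monomials and integrate each against ρ_sc separately.
Using ∫ x^{2j} ρ_sc = C_j = (1/(j+1)) C(2j, j) (Catalan numbers) and ∫ x^{2j+1} ρ_sc = 0 (odd monomials vanish by symmetry):
  i = 0 (even): a_0 · C_{0} = -1 · 1 = -1
  i = 1 (odd): ∫ x^1 ρ_sc = 0 (vanishes)
  i = 2 (even): a_2 · C_{1} = 1 · 1 = 1
  i = 3 (odd): ∫ x^3 ρ_sc = 0 (vanishes)

Summing the contributions: ∫_{−2}^{2} p(x) ρ_sc(x) dx = (-1) + 1 = 0.


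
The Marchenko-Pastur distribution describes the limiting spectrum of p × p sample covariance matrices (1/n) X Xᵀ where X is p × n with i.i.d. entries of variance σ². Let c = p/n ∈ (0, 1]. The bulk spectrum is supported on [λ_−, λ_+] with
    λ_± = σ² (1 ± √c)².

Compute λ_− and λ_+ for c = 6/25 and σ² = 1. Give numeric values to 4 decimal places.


c = 6/25 = 0.240000; √c = 0.489898.
λ_− = σ² (1 − √c)² = 1 · (1 − 0.489898)² = 1 · (0.510102)² = 0.260204.
λ_+ = σ² (1 + √c)² = 1 · (1 + 0.489898)² = 1 · (1.489898)² = 2.219796.

Rounded to 4 decimal places: λ_− ≈ 0.2602, λ_+ ≈ 2.2198.


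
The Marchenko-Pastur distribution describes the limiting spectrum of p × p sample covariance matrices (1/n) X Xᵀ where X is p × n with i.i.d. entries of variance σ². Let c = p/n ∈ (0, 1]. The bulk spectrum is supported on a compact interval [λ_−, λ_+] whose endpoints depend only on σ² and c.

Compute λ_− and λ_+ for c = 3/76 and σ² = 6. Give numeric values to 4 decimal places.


c = 3/76 = 0.039474; √c = 0.198680.
λ_− = σ² (1 − √c)² = 6 · (1 − 0.198680)² = 6 · (0.801320)² = 3.852684.
λ_+ = σ² (1 + √c)² = 6 · (1 + 0.198680)² = 6 · (1.198680)² = 8.621000.

Rounded to 4 decimal places: λ_− ≈ 3.8527, λ_+ ≈ 8.6210.


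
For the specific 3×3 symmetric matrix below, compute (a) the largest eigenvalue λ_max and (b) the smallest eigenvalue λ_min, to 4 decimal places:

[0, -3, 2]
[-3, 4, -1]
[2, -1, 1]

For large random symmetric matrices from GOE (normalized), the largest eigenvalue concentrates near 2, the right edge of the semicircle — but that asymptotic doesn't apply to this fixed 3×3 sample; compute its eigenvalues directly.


Since M is real symmetric, all three eigenvalues are real; they are the roots of det(λI − M) = λ³ − (tr M) λ² + s λ − det M, where s is the sum of the principal 2×2 minors.
tr M = 0 + 4 + 1 = 5.
s = (0·4 − (-3)²) + (0·1 − 2²) + (4·1 − (-1)²) = -9 + (-4) + 3 = -10.
det M (expand along row 1) = 0·3 − (-3)·(-1) + 2·(-5) = -13.
Characteristic polynomial: λ³ − 5λ² − 10λ + 13 = 0.
Substitute λ = y + (tr M)/3 = y + 1.666667 to remove the quadratic term: y³ + p·y + q = 0 with p = s − (tr M)²/3 = -18.333333 and q = −2(tr M)³/27 + (tr M)·s/3 − det M = -12.925926.
Three real roots ⇒ use the trigonometric (Viète) form: r = 2√(−p/3) = 4.944132, φ = arccos(3q/(p·r)) = arccos(0.427810) = 1.128727 rad.
y_k = r·cos(φ/3 − 2πk/3) for k = 0, 1, 2 gives y = 4.598299, -0.725915, -3.872384.
λ_k = y_k + 1.666667 gives λ = 6.2650, 0.9408, -2.2057 (check: the sum is 5.0000 = tr M).

Hence λ_max = 6.2650 and λ_min = -2.2057.


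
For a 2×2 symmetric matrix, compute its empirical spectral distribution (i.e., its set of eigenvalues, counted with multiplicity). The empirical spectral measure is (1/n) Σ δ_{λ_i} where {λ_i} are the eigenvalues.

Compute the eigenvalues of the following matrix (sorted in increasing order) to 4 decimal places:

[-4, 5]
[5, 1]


Since M is real symmetric, both eigenvalues are real; they are the roots of det(λI − M) = λ² − (tr M) λ + det M.
tr M = -4 + 1 = -3.
det M = (-4)·1 − 5² = -4 − 25 = -29.
Characteristic polynomial: λ² + 3λ − 29 = 0.
Discriminant Δ = (tr M)² − 4·det M = 9 − (-116) = 125; √Δ = 11.180340.
λ = (tr M ± √Δ)/2 = (-3 ± 11.180340)/2, giving (tr M − √Δ)/2 = -7.0902 and (tr M + √Δ)/2 = 4.0902.

Eigenvalues sorted in increasing order: [-7.0902, 4.0902].


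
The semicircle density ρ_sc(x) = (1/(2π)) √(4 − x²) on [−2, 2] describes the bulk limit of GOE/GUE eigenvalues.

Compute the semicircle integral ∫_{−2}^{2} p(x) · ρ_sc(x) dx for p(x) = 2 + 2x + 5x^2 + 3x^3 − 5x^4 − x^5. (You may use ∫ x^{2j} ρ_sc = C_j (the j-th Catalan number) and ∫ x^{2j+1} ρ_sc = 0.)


Write p(x) = Σ a_i x^i, split into monomials and integrate each against ρ_sc separately.
Using ∫ x^{2j} ρ_sc = C_j = (1/(j+1)) C(2j, j) (Catalan numbers) and ∫ x^{2j+1} ρ_sc = 0 (odd monomials vanish by symmetry):
  i = 0 (even): a_0 · C_{0} = 2 · 1 = 2
  i = 1 (odd): ∫ x^1 ρ_sc = 0 (vanishes)
  i = 2 (even): a_2 · C_{1} = 5 · 1 = 5
  i = 3 (odd): ∫ x^3 ρ_sc = 0 (vanishes)
  i = 4 (even): a_4 · C_{2} = -5 · 2 = -10
  i = 5 (odd): ∫ x^5 ρ_sc = 0 (vanishes)

Summing the contributions: ∫_{−2}^{2} p(x) ρ_sc(x) dx = 2 + 5 + (-10) = -3.


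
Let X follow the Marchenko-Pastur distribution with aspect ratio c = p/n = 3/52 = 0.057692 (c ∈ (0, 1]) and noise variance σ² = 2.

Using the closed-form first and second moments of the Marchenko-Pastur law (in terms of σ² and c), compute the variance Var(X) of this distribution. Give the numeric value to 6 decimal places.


Recall the MP moments m_1 = E[X] = σ² and m_2 = E[X²] = σ⁴ (1 + c).
m_1 = E[X] = σ² = 2, so m_1² = 4.
m_2 = E[X²] = σ⁴ (1 + c) = 4 · (1 + 0.057692) = 4 · 1.057692 = 4.230769.
(Note m_2 − m_1² simplifies to c · σ⁴ = 0.057692 · 4.)

Var(X) = m_2 − m_1² = 4.230769 − 4 = 0.230769.


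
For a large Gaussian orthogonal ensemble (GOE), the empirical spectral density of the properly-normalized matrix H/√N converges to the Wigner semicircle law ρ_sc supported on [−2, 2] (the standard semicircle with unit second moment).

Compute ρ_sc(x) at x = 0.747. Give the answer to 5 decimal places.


ρ_sc(x) = (1/(2π)) √(4 − x²). With x = 0.747:
  4 − x² = 4 − (0.747)² = 4 − 0.558009 = 3.441991.
  √(4 − x²) = 1.855260.
  1/(2π) = 0.159155.
  ρ_sc(0.747) = 0.159155 · 1.855260 = 0.295274.

Rounded to 5 decimal places: ρ_sc(0.747) ≈ 0.29527.


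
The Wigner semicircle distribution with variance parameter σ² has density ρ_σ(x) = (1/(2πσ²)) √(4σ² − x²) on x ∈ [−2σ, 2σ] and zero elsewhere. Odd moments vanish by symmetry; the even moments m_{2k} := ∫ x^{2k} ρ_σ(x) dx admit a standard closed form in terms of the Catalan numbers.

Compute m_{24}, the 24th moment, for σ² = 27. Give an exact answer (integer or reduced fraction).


By the scaled semicircle moment identity, m_{2k} = σ^{2k} · C_k with k = 12.
C_12 = (1/(k+1)) · C(2k, k) = (1/13) · C(24, 12) = (1/13) · 2704156 = 208012.
σ^{2k} = (σ²)^k = (27)^12 = 150094635296999121.

Therefore m_{24} = σ^{24} · C_12 = 150094635296999121 · 208012 = 31221485277399381157452.


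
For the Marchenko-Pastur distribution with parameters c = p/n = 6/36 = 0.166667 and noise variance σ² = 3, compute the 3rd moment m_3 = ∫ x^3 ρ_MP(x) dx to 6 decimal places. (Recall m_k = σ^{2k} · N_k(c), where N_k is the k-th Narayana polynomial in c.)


E[X³] = σ⁶ (1 + 3c + c²) (third MP moment). With σ² = 3 (so σ⁶ = 27) and c = 6/36 = 0.166667: E[X³] = 27 · (1 + 3·0.166667 + (0.166667)²) = 27 · 1.527778.

So E[X^3] = 41.250000.


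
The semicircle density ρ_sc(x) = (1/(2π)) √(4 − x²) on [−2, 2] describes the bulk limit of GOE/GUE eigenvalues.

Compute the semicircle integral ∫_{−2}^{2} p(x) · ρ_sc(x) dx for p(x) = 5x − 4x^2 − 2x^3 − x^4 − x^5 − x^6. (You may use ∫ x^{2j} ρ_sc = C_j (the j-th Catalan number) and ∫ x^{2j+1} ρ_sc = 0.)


Write p(x) = Σ a_i x^i, split into monomials and integrate each against ρ_sc separately.
Using ∫ x^{2j} ρ_sc = C_j = (1/(j+1)) C(2j, j) (Catalan numbers) and ∫ x^{2j+1} ρ_sc = 0 (odd monomials vanish by symmetry):
  i = 1 (odd): ∫ x^1 ρ_sc = 0 (vanishes)
  i = 2 (even): a_2 · C_{1} = -4 · 1 = -4
  i = 3 (odd): ∫ x^3 ρ_sc = 0 (vanishes)
  i = 4 (even): a_4 · C_{2} = -1 · 2 = -2
  i = 5 (odd): ∫ x^5 ρ_sc = 0 (vanishes)
  i = 6 (even): a_6 · C_{3} = -1 · 5 = -5

Summing the contributions: ∫_{−2}^{2} p(x) ρ_sc(x) dx = (-4) + (-2) + (-5) = -11.


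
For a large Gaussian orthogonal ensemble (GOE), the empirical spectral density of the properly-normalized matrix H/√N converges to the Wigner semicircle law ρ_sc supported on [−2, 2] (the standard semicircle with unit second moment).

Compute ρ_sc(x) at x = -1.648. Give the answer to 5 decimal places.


ρ_sc(x) = (1/(2π)) √(4 − x²). With x = -1.648:
  4 − x² = 4 − (-1.648)² = 4 − 2.715904 = 1.284096.
  √(4 − x²) = 1.133180.
  1/(2π) = 0.159155.
  ρ_sc(-1.648) = 0.159155 · 1.133180 = 0.180351.

Rounded to 5 decimal places: ρ_sc(-1.648) ≈ 0.18035.


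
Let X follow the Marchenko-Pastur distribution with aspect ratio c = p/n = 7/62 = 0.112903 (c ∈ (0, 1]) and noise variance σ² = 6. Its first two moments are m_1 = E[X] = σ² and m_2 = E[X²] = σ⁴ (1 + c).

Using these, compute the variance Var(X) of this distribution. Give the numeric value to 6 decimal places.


m_1 = E[X] = σ² = 6, so m_1² = 36.
m_2 = E[X²] = σ⁴ (1 + c) = 36 · (1 + 0.112903) = 36 · 1.112903 = 40.064516.
(Note m_2 − m_1² simplifies to c · σ⁴ = 0.112903 · 36.)

Var(X) = m_2 − m_1² = 40.064516 − 36 = 4.064516.


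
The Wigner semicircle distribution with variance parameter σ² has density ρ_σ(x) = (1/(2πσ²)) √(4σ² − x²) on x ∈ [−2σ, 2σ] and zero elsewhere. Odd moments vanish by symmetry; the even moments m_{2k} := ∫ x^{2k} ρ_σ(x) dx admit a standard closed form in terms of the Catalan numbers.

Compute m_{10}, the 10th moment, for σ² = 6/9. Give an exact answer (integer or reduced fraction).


By the scaled semicircle moment identity, m_{2k} = σ^{2k} · C_k with k = 5.
C_5 = (1/(k+1)) · C(2k, k) = (1/6) · C(10, 5) = (1/6) · 252 = 42.
σ^{2k} = (σ²)^k = (6/9)^5 = 32/243.

Therefore m_{10} = σ^{10} · C_5 = (32/243) · 42 = 448/81.


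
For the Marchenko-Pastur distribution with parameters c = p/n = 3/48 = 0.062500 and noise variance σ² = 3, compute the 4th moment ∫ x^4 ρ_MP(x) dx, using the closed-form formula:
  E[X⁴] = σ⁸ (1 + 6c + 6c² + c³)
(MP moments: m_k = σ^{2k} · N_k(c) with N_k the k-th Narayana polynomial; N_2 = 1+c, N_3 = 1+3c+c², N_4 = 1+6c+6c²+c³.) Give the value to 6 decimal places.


E[X⁴] = σ⁸ (1 + 6c + 6c² + c³) (fourth MP moment). With σ² = 3 (so σ⁸ = 81) and c = 3/48 = 0.062500: E[X⁴] = 81 · (1 + 6·0.062500 + 6·(0.062500)² + (0.062500)³) = 81 · 1.398682.

So E[X^4] = 113.293213.


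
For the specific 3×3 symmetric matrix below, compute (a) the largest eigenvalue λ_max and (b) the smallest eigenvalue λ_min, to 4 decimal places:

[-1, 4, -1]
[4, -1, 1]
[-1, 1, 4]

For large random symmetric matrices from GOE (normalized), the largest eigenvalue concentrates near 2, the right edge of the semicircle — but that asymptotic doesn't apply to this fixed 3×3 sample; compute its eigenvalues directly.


Since M is real symmetric, all three eigenvalues are real; they are the roots of det(λI − M) = λ³ − (tr M) λ² + s λ − det M, where s is the sum of the principal 2×2 minors.
tr M = -1 + (-1) + 4 = 2.
s = ((-1)·(-1) − 4²) + ((-1)·4 − (-1)²) + ((-1)·4 − 1²) = -15 + (-5) + (-5) = -25.
det M (expand along row 1) = (-1)·(-5) − 4·17 + (-1)·3 = -66.
Characteristic polynomial: λ³ − 2λ² − 25λ + 66 = 0.
Substitute λ = y + (tr M)/3 = y + 0.666667 to remove the quadratic term: y³ + p·y + q = 0 with p = s − (tr M)²/3 = -26.333333 and q = −2(tr M)³/27 + (tr M)·s/3 − det M = 48.740741.
Three real roots ⇒ use the trigonometric (Viète) form: r = 2√(−p/3) = 5.925463, φ = arccos(3q/(p·r)) = arccos(-0.937099) = 2.785020 rad.
y_k = r·cos(φ/3 − 2πk/3) for k = 0, 1, 2 gives y = 3.550324, 2.333333, -5.883657.
λ_k = y_k + 0.666667 gives λ = 4.2170, 3.0000, -5.2170 (check: the sum is 2.0000 = tr M).

Hence λ_max = 4.2170 and λ_min = -5.2170.


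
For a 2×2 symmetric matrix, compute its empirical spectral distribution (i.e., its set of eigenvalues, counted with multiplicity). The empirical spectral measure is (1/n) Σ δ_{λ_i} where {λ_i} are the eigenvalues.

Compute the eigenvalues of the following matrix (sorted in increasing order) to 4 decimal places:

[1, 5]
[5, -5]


Since M is real symmetric, both eigenvalues are real; they are the roots of det(λI − M) = λ² − (tr M) λ + det M.
tr M = 1 + (-5) = -4.
det M = 1·(-5) − 5² = -5 − 25 = -30.
Characteristic polynomial: λ² + 4λ − 30 = 0.
Discriminant Δ = (tr M)² − 4·det M = 16 − (-120) = 136; √Δ = 11.661904.
λ = (tr M ± √Δ)/2 = (-4 ± 11.661904)/2, giving (tr M − √Δ)/2 = -7.8310 and (tr M + √Δ)/2 = 3.8310.

Eigenvalues sorted in increasing order: [-7.8310, 3.8310].


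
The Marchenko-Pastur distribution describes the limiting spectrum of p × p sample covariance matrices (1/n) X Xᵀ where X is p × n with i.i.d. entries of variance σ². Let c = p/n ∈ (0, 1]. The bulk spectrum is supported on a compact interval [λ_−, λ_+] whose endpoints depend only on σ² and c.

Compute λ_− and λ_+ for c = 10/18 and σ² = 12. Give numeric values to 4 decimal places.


c = 10/18 = 0.555556; √c = 0.745356.
λ_− = σ² (1 − √c)² = 12 · (1 − 0.745356)² = 12 · (0.254644)² = 0.778123.
λ_+ = σ² (1 + √c)² = 12 · (1 + 0.745356)² = 12 · (1.745356)² = 36.555210.

Rounded to 4 decimal places: λ_− ≈ 0.7781, λ_+ ≈ 36.5552.


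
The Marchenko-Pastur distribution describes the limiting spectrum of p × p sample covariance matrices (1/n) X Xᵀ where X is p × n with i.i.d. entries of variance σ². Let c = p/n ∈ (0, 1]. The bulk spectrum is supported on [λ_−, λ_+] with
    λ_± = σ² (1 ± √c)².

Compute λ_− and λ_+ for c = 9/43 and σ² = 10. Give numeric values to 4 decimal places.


c = 9/43 = 0.209302; √c = 0.457496.
λ_− = σ² (1 − √c)² = 10 · (1 − 0.457496)² = 10 · (0.542504)² = 2.943109.
λ_+ = σ² (1 + √c)² = 10 · (1 + 0.457496)² = 10 · (1.457496)² = 21.242937.

Rounded to 4 decimal places: λ_− ≈ 2.9431, λ_+ ≈ 21.2429.


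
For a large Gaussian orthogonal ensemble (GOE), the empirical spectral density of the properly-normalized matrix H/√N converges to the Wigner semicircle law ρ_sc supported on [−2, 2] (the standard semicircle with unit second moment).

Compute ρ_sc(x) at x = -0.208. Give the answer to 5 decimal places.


ρ_sc(x) = (1/(2π)) √(4 − x²). With x = -0.208:
  4 − x² = 4 − (-0.208)² = 4 − 0.043264 = 3.956736.
  √(4 − x²) = 1.989155.
  1/(2π) = 0.159155.
  ρ_sc(-0.208) = 0.159155 · 1.989155 = 0.316584.

Rounded to 5 decimal places: ρ_sc(-0.208) ≈ 0.31658.


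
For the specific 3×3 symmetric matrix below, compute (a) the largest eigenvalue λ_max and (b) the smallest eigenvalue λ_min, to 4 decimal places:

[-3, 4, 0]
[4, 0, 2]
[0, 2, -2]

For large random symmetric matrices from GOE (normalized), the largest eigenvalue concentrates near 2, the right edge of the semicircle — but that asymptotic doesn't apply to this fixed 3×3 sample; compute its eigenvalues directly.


Since M is real symmetric, all three eigenvalues are real; they are the roots of det(λI − M) = λ³ − (tr M) λ² + s λ − det M, where s is the sum of the principal 2×2 minors.
tr M = -3 + 0 + (-2) = -5.
s = ((-3)·0 − 4²) + ((-3)·(-2) − 0²) + (0·(-2) − 2²) = -16 + 6 + (-4) = -14.
det M (expand along row 1) = (-3)·(-4) − 4·(-8) + 0·8 = 44.
Characteristic polynomial: λ³ + 5λ² − 14λ − 44 = 0.
Substitute λ = y + (tr M)/3 = y − 1.666667 to remove the quadratic term: y³ + p·y + q = 0 with p = s − (tr M)²/3 = -22.333333 and q = −2(tr M)³/27 + (tr M)·s/3 − det M = -11.407407.
Three real roots ⇒ use the trigonometric (Viète) form: r = 2√(−p/3) = 5.456902, φ = arccos(3q/(p·r)) = arccos(0.280807) = 1.286161 rad.
y_k = r·cos(φ/3 − 2πk/3) for k = 0, 1, 2 gives y = 4.963044, -0.516966, -4.446078.
λ_k = y_k − 1.666667 gives λ = 3.2964, -2.1836, -6.1127 (check: the sum is -5.0000 = tr M).

Hence λ_max = 3.2964 and λ_min = -6.1127.


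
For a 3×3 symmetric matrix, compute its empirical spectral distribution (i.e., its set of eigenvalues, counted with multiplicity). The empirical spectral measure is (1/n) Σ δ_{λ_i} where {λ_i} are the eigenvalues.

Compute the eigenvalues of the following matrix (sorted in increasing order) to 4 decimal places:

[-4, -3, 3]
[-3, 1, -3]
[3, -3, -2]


Since M is real symmetric, all three eigenvalues are real; they are the roots of det(λI − M) = λ³ − (tr M) λ² + s λ − det M, where s is the sum of the principal 2×2 minors.
tr M = -4 + 1 + (-2) = -5.
s = ((-4)·1 − (-3)²) + ((-4)·(-2) − 3²) + (1·(-2) − (-3)²) = -13 + (-1) + (-11) = -25.
det M (expand along row 1) = (-4)·(-11) − (-3)·15 + 3·6 = 107.
Characteristic polynomial: λ³ + 5λ² − 25λ − 107 = 0.
Substitute λ = y + (tr M)/3 = y − 1.666667 to remove the quadratic term: y³ + p·y + q = 0 with p = s − (tr M)²/3 = -33.333333 and q = −2(tr M)³/27 + (tr M)·s/3 − det M = -56.074074.
Three real roots ⇒ use the trigonometric (Viète) form: r = 2√(−p/3) = 6.666667, φ = arccos(3q/(p·r)) = arccos(0.757000) = 0.712087 rad.
y_k = r·cos(φ/3 − 2πk/3) for k = 0, 1, 2 gives y = 6.479744, -1.882293, -4.597451.
λ_k = y_k − 1.666667 gives λ = 4.8131, -3.5490, -6.2641 (check: the sum is -5.0000 = tr M).

Eigenvalues sorted in increasing order: [-6.2641, -3.5490, 4.8131].


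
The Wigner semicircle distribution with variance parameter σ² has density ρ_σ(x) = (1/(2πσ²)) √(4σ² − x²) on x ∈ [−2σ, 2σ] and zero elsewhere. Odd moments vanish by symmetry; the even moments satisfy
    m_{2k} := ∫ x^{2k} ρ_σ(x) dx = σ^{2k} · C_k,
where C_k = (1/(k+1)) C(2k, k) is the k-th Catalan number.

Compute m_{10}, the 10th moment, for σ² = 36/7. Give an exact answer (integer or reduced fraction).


By the scaled semicircle moment identity, m_{2k} = σ^{2k} · C_k with k = 5.
C_5 = (1/(k+1)) · C(2k, k) = (1/6) · C(10, 5) = (1/6) · 252 = 42.
σ^{2k} = (σ²)^k = (36/7)^5 = 60466176/16807.

Therefore m_{10} = σ^{10} · C_5 = (60466176/16807) · 42 = 362797056/2401.


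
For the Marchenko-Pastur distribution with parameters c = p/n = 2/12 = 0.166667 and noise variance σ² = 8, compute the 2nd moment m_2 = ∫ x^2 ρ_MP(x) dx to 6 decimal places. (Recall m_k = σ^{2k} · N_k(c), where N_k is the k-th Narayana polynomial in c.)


E[X²] = σ⁴ (1 + c) (second MP moment). With σ² = 8 (so σ⁴ = 64) and c = 2/12 = 0.166667: E[X²] = 64 · (1 + 0.166667) = 64 · 1.166667.

So E[X^2] = 74.666667.


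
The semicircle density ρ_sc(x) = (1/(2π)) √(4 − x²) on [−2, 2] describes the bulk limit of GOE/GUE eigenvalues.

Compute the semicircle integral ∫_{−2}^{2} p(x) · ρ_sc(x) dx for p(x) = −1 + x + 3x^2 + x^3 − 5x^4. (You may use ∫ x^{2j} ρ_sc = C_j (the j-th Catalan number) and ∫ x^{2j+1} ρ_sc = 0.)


Write p(x) = Σ a_i x^i, split into monomials and integrate each against ρ_sc separately.
Using ∫ x^{2j} ρ_sc = C_j = (1/(j+1)) C(2j, j) (Catalan numbers) and ∫ x^{2j+1} ρ_sc = 0 (odd monomials vanish by symmetry):
  i = 0 (even): a_0 · C_{0} = -1 · 1 = -1
  i = 1 (odd): ∫ x^1 ρ_sc = 0 (vanishes)
  i = 2 (even): a_2 · C_{1} = 3 · 1 = 3
  i = 3 (odd): ∫ x^3 ρ_sc = 0 (vanishes)
  i = 4 (even): a_4 · C_{2} = -5 · 2 = -10

Summing the contributions: ∫_{−2}^{2} p(x) ρ_sc(x) dx = (-1) + 3 + (-10) = -8.


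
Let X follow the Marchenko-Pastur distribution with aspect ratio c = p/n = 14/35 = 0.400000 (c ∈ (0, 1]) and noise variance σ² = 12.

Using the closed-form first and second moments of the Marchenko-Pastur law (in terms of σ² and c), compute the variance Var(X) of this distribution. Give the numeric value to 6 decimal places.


Recall the MP moments m_1 = E[X] = σ² and m_2 = E[X²] = σ⁴ (1 + c).
m_1 = E[X] = σ² = 12, so m_1² = 144.
m_2 = E[X²] = σ⁴ (1 + c) = 144 · (1 + 0.400000) = 144 · 1.400000 = 201.600000.
(Note m_2 − m_1² simplifies to c · σ⁴ = 0.400000 · 144.)

Var(X) = m_2 − m_1² = 201.600000 − 144 = 57.600000.


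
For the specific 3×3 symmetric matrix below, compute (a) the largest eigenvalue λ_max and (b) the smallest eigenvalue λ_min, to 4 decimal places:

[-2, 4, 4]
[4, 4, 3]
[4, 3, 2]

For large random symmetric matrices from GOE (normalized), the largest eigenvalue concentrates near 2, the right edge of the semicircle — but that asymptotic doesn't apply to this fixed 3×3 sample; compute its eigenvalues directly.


Since M is real symmetric, all three eigenvalues are real; they are the roots of det(λI − M) = λ³ − (tr M) λ² + s λ − det M, where s is the sum of the principal 2×2 minors.
tr M = -2 + 4 + 2 = 4.
s = ((-2)·4 − 4²) + ((-2)·2 − 4²) + (4·2 − 3²) = -24 + (-20) + (-1) = -45.
det M (expand along row 1) = (-2)·(-1) − 4·(-4) + 4·(-4) = 2.
Characteristic polynomial: λ³ − 4λ² − 45λ − 2 = 0.
Substitute λ = y + (tr M)/3 = y + 1.333333 to remove the quadratic term: y³ + p·y + q = 0 with p = s − (tr M)²/3 = -50.333333 and q = −2(tr M)³/27 + (tr M)·s/3 − det M = -66.740741.
Three real roots ⇒ use the trigonometric (Viète) form: r = 2√(−p/3) = 8.192137, φ = arccos(3q/(p·r)) = arccos(0.485578) = 1.063772 rad.
y_k = r·cos(φ/3 − 2πk/3) for k = 0, 1, 2 gives y = 7.682494, -1.377957, -6.304537.
λ_k = y_k + 1.333333 gives λ = 9.0158, -0.0446, -4.9712 (check: the sum is 4.0000 = tr M).

Hence λ_max = 9.0158 and λ_min = -4.9712.


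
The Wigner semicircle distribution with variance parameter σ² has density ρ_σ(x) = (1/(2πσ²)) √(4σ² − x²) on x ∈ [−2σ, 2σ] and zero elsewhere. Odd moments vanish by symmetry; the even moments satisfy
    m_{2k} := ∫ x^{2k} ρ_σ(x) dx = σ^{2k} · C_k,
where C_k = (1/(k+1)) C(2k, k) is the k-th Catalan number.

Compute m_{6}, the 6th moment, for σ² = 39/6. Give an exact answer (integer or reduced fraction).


By the scaled semicircle moment identity, m_{2k} = σ^{2k} · C_k with k = 3.
C_3 = (1/(k+1)) · C(2k, k) = (1/4) · C(6, 3) = (1/4) · 20 = 5.
σ^{2k} = (σ²)^k = (39/6)^3 = 2197/8.

Therefore m_{6} = σ^{6} · C_3 = (2197/8) · 5 = 10985/8.


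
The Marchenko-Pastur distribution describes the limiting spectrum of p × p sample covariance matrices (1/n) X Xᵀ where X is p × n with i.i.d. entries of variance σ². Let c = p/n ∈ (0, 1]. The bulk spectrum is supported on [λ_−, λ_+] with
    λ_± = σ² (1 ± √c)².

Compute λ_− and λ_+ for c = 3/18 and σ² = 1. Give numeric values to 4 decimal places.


c = 3/18 = 0.166667; √c = 0.408248.
λ_− = σ² (1 − √c)² = 1 · (1 − 0.408248)² = 1 · (0.591752)² = 0.350170.
λ_+ = σ² (1 + √c)² = 1 · (1 + 0.408248)² = 1 · (1.408248)² = 1.983163.

Rounded to 4 decimal places: λ_− ≈ 0.3502, λ_+ ≈ 1.9832.


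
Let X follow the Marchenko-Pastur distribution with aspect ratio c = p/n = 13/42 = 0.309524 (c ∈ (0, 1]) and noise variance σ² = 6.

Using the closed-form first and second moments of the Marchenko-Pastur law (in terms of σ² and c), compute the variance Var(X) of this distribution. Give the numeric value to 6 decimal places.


Recall the MP moments m_1 = E[X] = σ² and m_2 = E[X²] = σ⁴ (1 + c).
m_1 = E[X] = σ² = 6, so m_1² = 36.
m_2 = E[X²] = σ⁴ (1 + c) = 36 · (1 + 0.309524) = 36 · 1.309524 = 47.142857.
(Note m_2 − m_1² simplifies to c · σ⁴ = 0.309524 · 36.)

Var(X) = m_2 − m_1² = 47.142857 − 36 = 11.142857.


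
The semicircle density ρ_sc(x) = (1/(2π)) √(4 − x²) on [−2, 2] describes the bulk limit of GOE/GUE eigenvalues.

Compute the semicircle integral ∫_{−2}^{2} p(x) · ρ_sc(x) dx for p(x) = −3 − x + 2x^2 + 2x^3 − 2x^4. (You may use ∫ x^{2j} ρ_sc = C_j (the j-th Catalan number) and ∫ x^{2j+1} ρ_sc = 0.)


Write p(x) = Σ a_i x^i, split into monomials and integrate each against ρ_sc separately.
Using ∫ x^{2j} ρ_sc = C_j = (1/(j+1)) C(2j, j) (Catalan numbers) and ∫ x^{2j+1} ρ_sc = 0 (odd monomials vanish by symmetry):
  i = 0 (even): a_0 · C_{0} = -3 · 1 = -3
  i = 1 (odd): ∫ x^1 ρ_sc = 0 (vanishes)
  i = 2 (even): a_2 · C_{1} = 2 · 1 = 2
  i = 3 (odd): ∫ x^3 ρ_sc = 0 (vanishes)
  i = 4 (even): a_4 · C_{2} = -2 · 2 = -4

Summing the contributions: ∫_{−2}^{2} p(x) ρ_sc(x) dx = (-3) + 2 + (-4) = -5.


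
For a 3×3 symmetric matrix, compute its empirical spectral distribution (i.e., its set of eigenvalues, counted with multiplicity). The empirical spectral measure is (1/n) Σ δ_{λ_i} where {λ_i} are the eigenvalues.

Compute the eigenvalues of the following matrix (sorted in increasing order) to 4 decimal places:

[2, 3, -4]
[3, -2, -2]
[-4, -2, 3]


Since M is real symmetric, all three eigenvalues are real; they are the roots of det(λI − M) = λ³ − (tr M) λ² + s λ − det M, where s is the sum of the principal 2×2 minors.
tr M = 2 + (-2) + 3 = 3.
s = (2·(-2) − 3²) + (2·3 − (-4)²) + ((-2)·3 − (-2)²) = -13 + (-10) + (-10) = -33.
det M (expand along row 1) = 2·(-10) − 3·1 + (-4)·(-14) = 33.
Characteristic polynomial: λ³ − 3λ² − 33λ − 33 = 0.
Substitute λ = y + (tr M)/3 = y + 1.000000 to remove the quadratic term: y³ + p·y + q = 0 with p = s − (tr M)²/3 = -36.000000 and q = −2(tr M)³/27 + (tr M)·s/3 − det M = -68.000000.
Three real roots ⇒ use the trigonometric (Viète) form: r = 2√(−p/3) = 6.928203, φ = arccos(3q/(p·r)) = arccos(0.817913) = 0.613022 rad.
y_k = r·cos(φ/3 − 2πk/3) for k = 0, 1, 2 gives y = 6.784062, -2.174501, -4.609561.
λ_k = y_k + 1.000000 gives λ = 7.7841, -1.1745, -3.6096 (check: the sum is 3.0000 = tr M).

Eigenvalues sorted in increasing order: [-3.6096, -1.1745, 7.7841].


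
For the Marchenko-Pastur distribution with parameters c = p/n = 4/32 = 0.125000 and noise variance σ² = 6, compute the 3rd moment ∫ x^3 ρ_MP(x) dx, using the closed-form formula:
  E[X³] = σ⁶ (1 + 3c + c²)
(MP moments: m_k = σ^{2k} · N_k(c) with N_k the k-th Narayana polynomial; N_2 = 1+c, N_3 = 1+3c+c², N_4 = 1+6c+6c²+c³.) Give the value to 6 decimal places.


E[X³] = σ⁶ (1 + 3c + c²) (third MP moment). With σ² = 6 (so σ⁶ = 216) and c = 4/32 = 0.125000: E[X³] = 216 · (1 + 3·0.125000 + (0.125000)²) = 216 · 1.390625.

So E[X^3] = 300.375000.


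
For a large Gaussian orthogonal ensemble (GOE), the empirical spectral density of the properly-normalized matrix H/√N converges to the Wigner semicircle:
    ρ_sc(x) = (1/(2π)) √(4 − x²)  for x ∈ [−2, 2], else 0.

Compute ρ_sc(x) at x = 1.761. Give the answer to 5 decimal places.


ρ_sc(x) = (1/(2π)) √(4 − x²). With x = 1.761:
  4 − x² = 4 − (1.761)² = 4 − 3.101121 = 0.898879.
  √(4 − x²) = 0.948092.
  1/(2π) = 0.159155.
  ρ_sc(1.761) = 0.159155 · 0.948092 = 0.150894.

Rounded to 5 decimal places: ρ_sc(1.761) ≈ 0.15089.


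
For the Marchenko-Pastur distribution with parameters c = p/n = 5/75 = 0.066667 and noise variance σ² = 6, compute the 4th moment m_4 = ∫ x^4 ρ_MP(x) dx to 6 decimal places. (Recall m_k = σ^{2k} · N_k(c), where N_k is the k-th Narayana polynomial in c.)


E[X⁴] = σ⁸ (1 + 6c + 6c² + c³) (fourth MP moment). With σ² = 6 (so σ⁸ = 1296) and c = 5/75 = 0.066667: E[X⁴] = 1296 · (1 + 6·0.066667 + 6·(0.066667)² + (0.066667)³) = 1296 · 1.426963.

So E[X^4] = 1849.344000.


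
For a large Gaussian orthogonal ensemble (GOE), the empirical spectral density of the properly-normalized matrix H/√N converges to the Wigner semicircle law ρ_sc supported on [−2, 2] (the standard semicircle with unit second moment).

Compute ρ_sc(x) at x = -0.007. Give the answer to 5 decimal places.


ρ_sc(x) = (1/(2π)) √(4 − x²). With x = -0.007:
  4 − x² = 4 − (-0.007)² = 4 − 0.000049 = 3.999951.
  √(4 − x²) = 1.999988.
  1/(2π) = 0.159155.
  ρ_sc(-0.007) = 0.159155 · 1.999988 = 0.318308.

Rounded to 5 decimal places: ρ_sc(-0.007) ≈ 0.31831.


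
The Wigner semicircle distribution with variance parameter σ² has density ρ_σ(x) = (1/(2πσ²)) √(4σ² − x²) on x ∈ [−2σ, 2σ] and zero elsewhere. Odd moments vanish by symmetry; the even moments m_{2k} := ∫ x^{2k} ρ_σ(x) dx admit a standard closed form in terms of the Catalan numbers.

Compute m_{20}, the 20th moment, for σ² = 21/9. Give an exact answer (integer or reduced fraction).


By the scaled semicircle moment identity, m_{2k} = σ^{2k} · C_k with k = 10.
C_10 = (1/(k+1)) · C(2k, k) = (1/11) · C(20, 10) = (1/11) · 184756 = 16796.
σ^{2k} = (σ²)^k = (21/9)^10 = 282475249/59049.

Therefore m_{20} = σ^{20} · C_10 = (282475249/59049) · 16796 = 4744454282204/59049.


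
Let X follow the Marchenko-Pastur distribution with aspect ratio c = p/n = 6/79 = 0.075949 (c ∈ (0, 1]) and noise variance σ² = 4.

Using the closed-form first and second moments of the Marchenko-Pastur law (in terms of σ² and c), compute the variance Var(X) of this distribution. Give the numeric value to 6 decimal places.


Recall the MP moments m_1 = E[X] = σ² and m_2 = E[X²] = σ⁴ (1 + c).
m_1 = E[X] = σ² = 4, so m_1² = 16.
m_2 = E[X²] = σ⁴ (1 + c) = 16 · (1 + 0.075949) = 16 · 1.075949 = 17.215190.
(Note m_2 − m_1² simplifies to c · σ⁴ = 0.075949 · 16.)

Var(X) = m_2 − m_1² = 17.215190 − 16 = 1.215190.
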